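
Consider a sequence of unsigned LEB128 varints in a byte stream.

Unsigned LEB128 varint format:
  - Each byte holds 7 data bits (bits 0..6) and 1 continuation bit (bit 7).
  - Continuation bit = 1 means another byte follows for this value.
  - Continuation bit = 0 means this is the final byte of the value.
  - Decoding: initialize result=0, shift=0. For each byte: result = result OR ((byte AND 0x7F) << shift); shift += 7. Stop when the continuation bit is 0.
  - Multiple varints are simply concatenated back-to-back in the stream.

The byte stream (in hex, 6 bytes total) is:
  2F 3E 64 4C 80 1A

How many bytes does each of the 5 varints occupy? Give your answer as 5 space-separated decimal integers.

Answer: 1 1 1 1 2

Derivation:
  byte[0]=0x2F cont=0 payload=0x2F=47: acc |= 47<<0 -> acc=47 shift=7 [end]
Varint 1: bytes[0:1] = 2F -> value 47 (1 byte(s))
  byte[1]=0x3E cont=0 payload=0x3E=62: acc |= 62<<0 -> acc=62 shift=7 [end]
Varint 2: bytes[1:2] = 3E -> value 62 (1 byte(s))
  byte[2]=0x64 cont=0 payload=0x64=100: acc |= 100<<0 -> acc=100 shift=7 [end]
Varint 3: bytes[2:3] = 64 -> value 100 (1 byte(s))
  byte[3]=0x4C cont=0 payload=0x4C=76: acc |= 76<<0 -> acc=76 shift=7 [end]
Varint 4: bytes[3:4] = 4C -> value 76 (1 byte(s))
  byte[4]=0x80 cont=1 payload=0x00=0: acc |= 0<<0 -> acc=0 shift=7
  byte[5]=0x1A cont=0 payload=0x1A=26: acc |= 26<<7 -> acc=3328 shift=14 [end]
Varint 5: bytes[4:6] = 80 1A -> value 3328 (2 byte(s))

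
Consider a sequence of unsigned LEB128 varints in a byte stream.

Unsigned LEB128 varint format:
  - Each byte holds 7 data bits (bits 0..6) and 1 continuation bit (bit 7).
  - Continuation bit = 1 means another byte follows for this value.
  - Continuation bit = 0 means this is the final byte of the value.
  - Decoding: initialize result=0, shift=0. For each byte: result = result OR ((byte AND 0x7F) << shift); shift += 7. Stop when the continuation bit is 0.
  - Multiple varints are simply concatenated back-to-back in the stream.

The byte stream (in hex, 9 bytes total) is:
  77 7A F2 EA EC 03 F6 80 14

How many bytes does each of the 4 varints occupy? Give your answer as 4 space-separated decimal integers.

  byte[0]=0x77 cont=0 payload=0x77=119: acc |= 119<<0 -> acc=119 shift=7 [end]
Varint 1: bytes[0:1] = 77 -> value 119 (1 byte(s))
  byte[1]=0x7A cont=0 payload=0x7A=122: acc |= 122<<0 -> acc=122 shift=7 [end]
Varint 2: bytes[1:2] = 7A -> value 122 (1 byte(s))
  byte[2]=0xF2 cont=1 payload=0x72=114: acc |= 114<<0 -> acc=114 shift=7
  byte[3]=0xEA cont=1 payload=0x6A=106: acc |= 106<<7 -> acc=13682 shift=14
  byte[4]=0xEC cont=1 payload=0x6C=108: acc |= 108<<14 -> acc=1783154 shift=21
  byte[5]=0x03 cont=0 payload=0x03=3: acc |= 3<<21 -> acc=8074610 shift=28 [end]
Varint 3: bytes[2:6] = F2 EA EC 03 -> value 8074610 (4 byte(s))
  byte[6]=0xF6 cont=1 payload=0x76=118: acc |= 118<<0 -> acc=118 shift=7
  byte[7]=0x80 cont=1 payload=0x00=0: acc |= 0<<7 -> acc=118 shift=14
  byte[8]=0x14 cont=0 payload=0x14=20: acc |= 20<<14 -> acc=327798 shift=21 [end]
Varint 4: bytes[6:9] = F6 80 14 -> value 327798 (3 byte(s))

Answer: 1 1 4 3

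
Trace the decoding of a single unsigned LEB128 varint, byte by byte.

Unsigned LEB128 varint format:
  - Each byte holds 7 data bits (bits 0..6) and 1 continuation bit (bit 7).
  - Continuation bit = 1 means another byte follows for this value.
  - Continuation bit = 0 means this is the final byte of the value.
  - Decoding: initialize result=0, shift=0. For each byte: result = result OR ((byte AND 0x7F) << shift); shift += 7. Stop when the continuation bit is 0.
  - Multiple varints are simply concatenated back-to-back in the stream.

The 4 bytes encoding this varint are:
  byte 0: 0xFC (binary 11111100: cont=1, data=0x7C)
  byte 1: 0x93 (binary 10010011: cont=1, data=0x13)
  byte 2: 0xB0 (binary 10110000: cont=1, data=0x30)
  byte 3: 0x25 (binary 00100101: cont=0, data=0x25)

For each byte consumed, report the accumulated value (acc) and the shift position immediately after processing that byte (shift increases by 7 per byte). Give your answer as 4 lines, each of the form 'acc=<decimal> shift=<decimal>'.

byte 0=0xFC: payload=0x7C=124, contrib = 124<<0 = 124; acc -> 124, shift -> 7
byte 1=0x93: payload=0x13=19, contrib = 19<<7 = 2432; acc -> 2556, shift -> 14
byte 2=0xB0: payload=0x30=48, contrib = 48<<14 = 786432; acc -> 788988, shift -> 21
byte 3=0x25: payload=0x25=37, contrib = 37<<21 = 77594624; acc -> 78383612, shift -> 28

Answer: acc=124 shift=7
acc=2556 shift=14
acc=788988 shift=21
acc=78383612 shift=28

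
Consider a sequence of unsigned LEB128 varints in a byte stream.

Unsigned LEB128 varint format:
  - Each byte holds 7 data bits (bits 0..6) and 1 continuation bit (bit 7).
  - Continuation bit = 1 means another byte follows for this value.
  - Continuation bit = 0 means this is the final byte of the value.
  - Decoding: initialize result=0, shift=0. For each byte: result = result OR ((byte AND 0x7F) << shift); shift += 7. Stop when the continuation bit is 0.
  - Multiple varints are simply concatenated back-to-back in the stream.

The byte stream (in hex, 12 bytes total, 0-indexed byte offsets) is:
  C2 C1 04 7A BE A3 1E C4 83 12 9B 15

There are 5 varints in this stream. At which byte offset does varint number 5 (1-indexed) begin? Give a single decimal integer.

  byte[0]=0xC2 cont=1 payload=0x42=66: acc |= 66<<0 -> acc=66 shift=7
  byte[1]=0xC1 cont=1 payload=0x41=65: acc |= 65<<7 -> acc=8386 shift=14
  byte[2]=0x04 cont=0 payload=0x04=4: acc |= 4<<14 -> acc=73922 shift=21 [end]
Varint 1: bytes[0:3] = C2 C1 04 -> value 73922 (3 byte(s))
  byte[3]=0x7A cont=0 payload=0x7A=122: acc |= 122<<0 -> acc=122 shift=7 [end]
Varint 2: bytes[3:4] = 7A -> value 122 (1 byte(s))
  byte[4]=0xBE cont=1 payload=0x3E=62: acc |= 62<<0 -> acc=62 shift=7
  byte[5]=0xA3 cont=1 payload=0x23=35: acc |= 35<<7 -> acc=4542 shift=14
  byte[6]=0x1E cont=0 payload=0x1E=30: acc |= 30<<14 -> acc=496062 shift=21 [end]
Varint 3: bytes[4:7] = BE A3 1E -> value 496062 (3 byte(s))
  byte[7]=0xC4 cont=1 payload=0x44=68: acc |= 68<<0 -> acc=68 shift=7
  byte[8]=0x83 cont=1 payload=0x03=3: acc |= 3<<7 -> acc=452 shift=14
  byte[9]=0x12 cont=0 payload=0x12=18: acc |= 18<<14 -> acc=295364 shift=21 [end]
Varint 4: bytes[7:10] = C4 83 12 -> value 295364 (3 byte(s))
  byte[10]=0x9B cont=1 payload=0x1B=27: acc |= 27<<0 -> acc=27 shift=7
  byte[11]=0x15 cont=0 payload=0x15=21: acc |= 21<<7 -> acc=2715 shift=14 [end]
Varint 5: bytes[10:12] = 9B 15 -> value 2715 (2 byte(s))

Answer: 10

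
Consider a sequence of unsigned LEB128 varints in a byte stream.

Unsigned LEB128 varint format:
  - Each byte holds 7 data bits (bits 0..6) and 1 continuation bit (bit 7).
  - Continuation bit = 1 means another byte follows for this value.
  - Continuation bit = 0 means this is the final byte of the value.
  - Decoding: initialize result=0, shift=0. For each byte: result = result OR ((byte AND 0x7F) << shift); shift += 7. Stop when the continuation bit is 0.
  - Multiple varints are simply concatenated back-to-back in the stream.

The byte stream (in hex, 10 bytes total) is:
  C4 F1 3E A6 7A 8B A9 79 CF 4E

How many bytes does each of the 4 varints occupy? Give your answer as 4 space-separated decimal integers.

  byte[0]=0xC4 cont=1 payload=0x44=68: acc |= 68<<0 -> acc=68 shift=7
  byte[1]=0xF1 cont=1 payload=0x71=113: acc |= 113<<7 -> acc=14532 shift=14
  byte[2]=0x3E cont=0 payload=0x3E=62: acc |= 62<<14 -> acc=1030340 shift=21 [end]
Varint 1: bytes[0:3] = C4 F1 3E -> value 1030340 (3 byte(s))
  byte[3]=0xA6 cont=1 payload=0x26=38: acc |= 38<<0 -> acc=38 shift=7
  byte[4]=0x7A cont=0 payload=0x7A=122: acc |= 122<<7 -> acc=15654 shift=14 [end]
Varint 2: bytes[3:5] = A6 7A -> value 15654 (2 byte(s))
  byte[5]=0x8B cont=1 payload=0x0B=11: acc |= 11<<0 -> acc=11 shift=7
  byte[6]=0xA9 cont=1 payload=0x29=41: acc |= 41<<7 -> acc=5259 shift=14
  byte[7]=0x79 cont=0 payload=0x79=121: acc |= 121<<14 -> acc=1987723 shift=21 [end]
Varint 3: bytes[5:8] = 8B A9 79 -> value 1987723 (3 byte(s))
  byte[8]=0xCF cont=1 payload=0x4F=79: acc |= 79<<0 -> acc=79 shift=7
  byte[9]=0x4E cont=0 payload=0x4E=78: acc |= 78<<7 -> acc=10063 shift=14 [end]
Varint 4: bytes[8:10] = CF 4E -> value 10063 (2 byte(s))

Answer: 3 2 3 2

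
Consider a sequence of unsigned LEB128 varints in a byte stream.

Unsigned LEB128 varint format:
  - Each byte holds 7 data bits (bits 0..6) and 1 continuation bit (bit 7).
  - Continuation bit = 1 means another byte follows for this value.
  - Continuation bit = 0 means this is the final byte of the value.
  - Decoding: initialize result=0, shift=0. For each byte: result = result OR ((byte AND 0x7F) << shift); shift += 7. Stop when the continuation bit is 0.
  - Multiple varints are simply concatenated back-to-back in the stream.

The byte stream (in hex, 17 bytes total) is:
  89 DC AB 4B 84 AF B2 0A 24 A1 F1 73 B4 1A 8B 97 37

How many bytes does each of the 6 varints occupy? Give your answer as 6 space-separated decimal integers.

  byte[0]=0x89 cont=1 payload=0x09=9: acc |= 9<<0 -> acc=9 shift=7
  byte[1]=0xDC cont=1 payload=0x5C=92: acc |= 92<<7 -> acc=11785 shift=14
  byte[2]=0xAB cont=1 payload=0x2B=43: acc |= 43<<14 -> acc=716297 shift=21
  byte[3]=0x4B cont=0 payload=0x4B=75: acc |= 75<<21 -> acc=158002697 shift=28 [end]
Varint 1: bytes[0:4] = 89 DC AB 4B -> value 158002697 (4 byte(s))
  byte[4]=0x84 cont=1 payload=0x04=4: acc |= 4<<0 -> acc=4 shift=7
  byte[5]=0xAF cont=1 payload=0x2F=47: acc |= 47<<7 -> acc=6020 shift=14
  byte[6]=0xB2 cont=1 payload=0x32=50: acc |= 50<<14 -> acc=825220 shift=21
  byte[7]=0x0A cont=0 payload=0x0A=10: acc |= 10<<21 -> acc=21796740 shift=28 [end]
Varint 2: bytes[4:8] = 84 AF B2 0A -> value 21796740 (4 byte(s))
  byte[8]=0x24 cont=0 payload=0x24=36: acc |= 36<<0 -> acc=36 shift=7 [end]
Varint 3: bytes[8:9] = 24 -> value 36 (1 byte(s))
  byte[9]=0xA1 cont=1 payload=0x21=33: acc |= 33<<0 -> acc=33 shift=7
  byte[10]=0xF1 cont=1 payload=0x71=113: acc |= 113<<7 -> acc=14497 shift=14
  byte[11]=0x73 cont=0 payload=0x73=115: acc |= 115<<14 -> acc=1898657 shift=21 [end]
Varint 4: bytes[9:12] = A1 F1 73 -> value 1898657 (3 byte(s))
  byte[12]=0xB4 cont=1 payload=0x34=52: acc |= 52<<0 -> acc=52 shift=7
  byte[13]=0x1A cont=0 payload=0x1A=26: acc |= 26<<7 -> acc=3380 shift=14 [end]
Varint 5: bytes[12:14] = B4 1A -> value 3380 (2 byte(s))
  byte[14]=0x8B cont=1 payload=0x0B=11: acc |= 11<<0 -> acc=11 shift=7
  byte[15]=0x97 cont=1 payload=0x17=23: acc |= 23<<7 -> acc=2955 shift=14
  byte[16]=0x37 cont=0 payload=0x37=55: acc |= 55<<14 -> acc=904075 shift=21 [end]
Varint 6: bytes[14:17] = 8B 97 37 -> value 904075 (3 byte(s))

Answer: 4 4 1 3 2 3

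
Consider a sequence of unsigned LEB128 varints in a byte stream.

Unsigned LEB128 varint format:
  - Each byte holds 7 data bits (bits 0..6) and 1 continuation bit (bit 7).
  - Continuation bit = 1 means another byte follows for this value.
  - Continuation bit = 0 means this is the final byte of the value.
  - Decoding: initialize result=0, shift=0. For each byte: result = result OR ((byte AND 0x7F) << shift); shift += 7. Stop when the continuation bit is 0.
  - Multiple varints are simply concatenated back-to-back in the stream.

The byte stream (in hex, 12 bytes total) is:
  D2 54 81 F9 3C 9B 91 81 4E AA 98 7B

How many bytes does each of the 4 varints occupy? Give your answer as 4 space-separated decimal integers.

Answer: 2 3 4 3

Derivation:
  byte[0]=0xD2 cont=1 payload=0x52=82: acc |= 82<<0 -> acc=82 shift=7
  byte[1]=0x54 cont=0 payload=0x54=84: acc |= 84<<7 -> acc=10834 shift=14 [end]
Varint 1: bytes[0:2] = D2 54 -> value 10834 (2 byte(s))
  byte[2]=0x81 cont=1 payload=0x01=1: acc |= 1<<0 -> acc=1 shift=7
  byte[3]=0xF9 cont=1 payload=0x79=121: acc |= 121<<7 -> acc=15489 shift=14
  byte[4]=0x3C cont=0 payload=0x3C=60: acc |= 60<<14 -> acc=998529 shift=21 [end]
Varint 2: bytes[2:5] = 81 F9 3C -> value 998529 (3 byte(s))
  byte[5]=0x9B cont=1 payload=0x1B=27: acc |= 27<<0 -> acc=27 shift=7
  byte[6]=0x91 cont=1 payload=0x11=17: acc |= 17<<7 -> acc=2203 shift=14
  byte[7]=0x81 cont=1 payload=0x01=1: acc |= 1<<14 -> acc=18587 shift=21
  byte[8]=0x4E cont=0 payload=0x4E=78: acc |= 78<<21 -> acc=163596443 shift=28 [end]
Varint 3: bytes[5:9] = 9B 91 81 4E -> value 163596443 (4 byte(s))
  byte[9]=0xAA cont=1 payload=0x2A=42: acc |= 42<<0 -> acc=42 shift=7
  byte[10]=0x98 cont=1 payload=0x18=24: acc |= 24<<7 -> acc=3114 shift=14
  byte[11]=0x7B cont=0 payload=0x7B=123: acc |= 123<<14 -> acc=2018346 shift=21 [end]
Varint 4: bytes[9:12] = AA 98 7B -> value 2018346 (3 byte(s))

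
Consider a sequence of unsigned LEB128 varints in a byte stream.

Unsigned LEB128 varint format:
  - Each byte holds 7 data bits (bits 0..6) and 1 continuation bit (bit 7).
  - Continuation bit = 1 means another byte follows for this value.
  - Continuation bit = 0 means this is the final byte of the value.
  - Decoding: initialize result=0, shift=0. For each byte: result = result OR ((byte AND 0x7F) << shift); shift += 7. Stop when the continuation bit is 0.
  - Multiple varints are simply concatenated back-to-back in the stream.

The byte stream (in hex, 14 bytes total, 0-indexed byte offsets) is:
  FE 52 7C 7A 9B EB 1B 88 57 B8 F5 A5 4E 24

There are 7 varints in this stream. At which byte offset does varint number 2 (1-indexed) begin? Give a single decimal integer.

Answer: 2

Derivation:
  byte[0]=0xFE cont=1 payload=0x7E=126: acc |= 126<<0 -> acc=126 shift=7
  byte[1]=0x52 cont=0 payload=0x52=82: acc |= 82<<7 -> acc=10622 shift=14 [end]
Varint 1: bytes[0:2] = FE 52 -> value 10622 (2 byte(s))
  byte[2]=0x7C cont=0 payload=0x7C=124: acc |= 124<<0 -> acc=124 shift=7 [end]
Varint 2: bytes[2:3] = 7C -> value 124 (1 byte(s))
  byte[3]=0x7A cont=0 payload=0x7A=122: acc |= 122<<0 -> acc=122 shift=7 [end]
Varint 3: bytes[3:4] = 7A -> value 122 (1 byte(s))
  byte[4]=0x9B cont=1 payload=0x1B=27: acc |= 27<<0 -> acc=27 shift=7
  byte[5]=0xEB cont=1 payload=0x6B=107: acc |= 107<<7 -> acc=13723 shift=14
  byte[6]=0x1B cont=0 payload=0x1B=27: acc |= 27<<14 -> acc=456091 shift=21 [end]
Varint 4: bytes[4:7] = 9B EB 1B -> value 456091 (3 byte(s))
  byte[7]=0x88 cont=1 payload=0x08=8: acc |= 8<<0 -> acc=8 shift=7
  byte[8]=0x57 cont=0 payload=0x57=87: acc |= 87<<7 -> acc=11144 shift=14 [end]
Varint 5: bytes[7:9] = 88 57 -> value 11144 (2 byte(s))
  byte[9]=0xB8 cont=1 payload=0x38=56: acc |= 56<<0 -> acc=56 shift=7
  byte[10]=0xF5 cont=1 payload=0x75=117: acc |= 117<<7 -> acc=15032 shift=14
  byte[11]=0xA5 cont=1 payload=0x25=37: acc |= 37<<14 -> acc=621240 shift=21
  byte[12]=0x4E cont=0 payload=0x4E=78: acc |= 78<<21 -> acc=164199096 shift=28 [end]
Varint 6: bytes[9:13] = B8 F5 A5 4E -> value 164199096 (4 byte(s))
  byte[13]=0x24 cont=0 payload=0x24=36: acc |= 36<<0 -> acc=36 shift=7 [end]
Varint 7: bytes[13:14] = 24 -> value 36 (1 byte(s))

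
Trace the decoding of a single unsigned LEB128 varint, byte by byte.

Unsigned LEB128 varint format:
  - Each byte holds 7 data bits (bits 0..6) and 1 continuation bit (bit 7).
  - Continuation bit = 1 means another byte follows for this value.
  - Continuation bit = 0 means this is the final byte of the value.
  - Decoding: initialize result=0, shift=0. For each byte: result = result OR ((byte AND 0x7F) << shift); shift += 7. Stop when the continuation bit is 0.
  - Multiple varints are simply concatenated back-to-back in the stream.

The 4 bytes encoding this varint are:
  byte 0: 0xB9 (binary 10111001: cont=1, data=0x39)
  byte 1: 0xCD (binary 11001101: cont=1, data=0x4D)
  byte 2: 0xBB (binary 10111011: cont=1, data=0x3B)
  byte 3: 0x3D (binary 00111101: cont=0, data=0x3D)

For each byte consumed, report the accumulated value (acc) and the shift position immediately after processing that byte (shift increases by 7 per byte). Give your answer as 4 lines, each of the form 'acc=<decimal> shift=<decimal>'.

Answer: acc=57 shift=7
acc=9913 shift=14
acc=976569 shift=21
acc=128902841 shift=28

Derivation:
byte 0=0xB9: payload=0x39=57, contrib = 57<<0 = 57; acc -> 57, shift -> 7
byte 1=0xCD: payload=0x4D=77, contrib = 77<<7 = 9856; acc -> 9913, shift -> 14
byte 2=0xBB: payload=0x3B=59, contrib = 59<<14 = 966656; acc -> 976569, shift -> 21
byte 3=0x3D: payload=0x3D=61, contrib = 61<<21 = 127926272; acc -> 128902841, shift -> 28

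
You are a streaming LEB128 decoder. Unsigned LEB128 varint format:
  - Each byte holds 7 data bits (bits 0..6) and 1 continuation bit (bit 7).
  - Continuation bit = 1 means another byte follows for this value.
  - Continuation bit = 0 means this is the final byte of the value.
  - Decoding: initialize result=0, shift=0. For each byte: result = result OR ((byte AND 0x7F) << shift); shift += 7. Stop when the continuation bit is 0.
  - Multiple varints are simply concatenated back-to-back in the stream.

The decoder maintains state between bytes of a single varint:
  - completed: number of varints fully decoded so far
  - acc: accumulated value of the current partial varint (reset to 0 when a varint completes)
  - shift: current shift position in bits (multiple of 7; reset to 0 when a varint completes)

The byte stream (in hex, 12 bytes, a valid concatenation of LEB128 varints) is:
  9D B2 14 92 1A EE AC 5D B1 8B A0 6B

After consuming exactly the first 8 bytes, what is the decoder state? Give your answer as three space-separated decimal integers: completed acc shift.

byte[0]=0x9D cont=1 payload=0x1D: acc |= 29<<0 -> completed=0 acc=29 shift=7
byte[1]=0xB2 cont=1 payload=0x32: acc |= 50<<7 -> completed=0 acc=6429 shift=14
byte[2]=0x14 cont=0 payload=0x14: varint #1 complete (value=334109); reset -> completed=1 acc=0 shift=0
byte[3]=0x92 cont=1 payload=0x12: acc |= 18<<0 -> completed=1 acc=18 shift=7
byte[4]=0x1A cont=0 payload=0x1A: varint #2 complete (value=3346); reset -> completed=2 acc=0 shift=0
byte[5]=0xEE cont=1 payload=0x6E: acc |= 110<<0 -> completed=2 acc=110 shift=7
byte[6]=0xAC cont=1 payload=0x2C: acc |= 44<<7 -> completed=2 acc=5742 shift=14
byte[7]=0x5D cont=0 payload=0x5D: varint #3 complete (value=1529454); reset -> completed=3 acc=0 shift=0

Answer: 3 0 0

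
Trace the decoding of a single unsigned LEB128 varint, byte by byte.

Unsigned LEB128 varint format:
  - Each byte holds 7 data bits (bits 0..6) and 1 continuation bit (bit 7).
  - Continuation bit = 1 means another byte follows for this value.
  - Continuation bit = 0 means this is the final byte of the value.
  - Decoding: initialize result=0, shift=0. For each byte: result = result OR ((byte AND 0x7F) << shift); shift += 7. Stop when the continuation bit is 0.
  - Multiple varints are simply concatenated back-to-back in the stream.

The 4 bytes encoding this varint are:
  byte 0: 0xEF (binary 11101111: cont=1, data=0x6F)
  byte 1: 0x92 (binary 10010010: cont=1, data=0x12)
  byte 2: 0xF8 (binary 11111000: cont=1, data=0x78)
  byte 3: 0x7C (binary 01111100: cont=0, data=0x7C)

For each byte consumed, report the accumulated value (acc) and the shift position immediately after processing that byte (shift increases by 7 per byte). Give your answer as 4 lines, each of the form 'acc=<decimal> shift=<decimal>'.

byte 0=0xEF: payload=0x6F=111, contrib = 111<<0 = 111; acc -> 111, shift -> 7
byte 1=0x92: payload=0x12=18, contrib = 18<<7 = 2304; acc -> 2415, shift -> 14
byte 2=0xF8: payload=0x78=120, contrib = 120<<14 = 1966080; acc -> 1968495, shift -> 21
byte 3=0x7C: payload=0x7C=124, contrib = 124<<21 = 260046848; acc -> 262015343, shift -> 28

Answer: acc=111 shift=7
acc=2415 shift=14
acc=1968495 shift=21
acc=262015343 shift=28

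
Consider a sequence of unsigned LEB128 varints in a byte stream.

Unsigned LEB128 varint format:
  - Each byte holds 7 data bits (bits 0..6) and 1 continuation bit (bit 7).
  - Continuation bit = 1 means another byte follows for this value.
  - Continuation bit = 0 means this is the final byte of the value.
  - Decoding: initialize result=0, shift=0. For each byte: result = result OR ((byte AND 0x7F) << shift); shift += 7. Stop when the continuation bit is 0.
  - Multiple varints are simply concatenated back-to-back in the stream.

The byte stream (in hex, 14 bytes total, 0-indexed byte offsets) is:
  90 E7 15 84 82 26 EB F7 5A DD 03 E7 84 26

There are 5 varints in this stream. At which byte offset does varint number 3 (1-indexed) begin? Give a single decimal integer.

Answer: 6

Derivation:
  byte[0]=0x90 cont=1 payload=0x10=16: acc |= 16<<0 -> acc=16 shift=7
  byte[1]=0xE7 cont=1 payload=0x67=103: acc |= 103<<7 -> acc=13200 shift=14
  byte[2]=0x15 cont=0 payload=0x15=21: acc |= 21<<14 -> acc=357264 shift=21 [end]
Varint 1: bytes[0:3] = 90 E7 15 -> value 357264 (3 byte(s))
  byte[3]=0x84 cont=1 payload=0x04=4: acc |= 4<<0 -> acc=4 shift=7
  byte[4]=0x82 cont=1 payload=0x02=2: acc |= 2<<7 -> acc=260 shift=14
  byte[5]=0x26 cont=0 payload=0x26=38: acc |= 38<<14 -> acc=622852 shift=21 [end]
Varint 2: bytes[3:6] = 84 82 26 -> value 622852 (3 byte(s))
  byte[6]=0xEB cont=1 payload=0x6B=107: acc |= 107<<0 -> acc=107 shift=7
  byte[7]=0xF7 cont=1 payload=0x77=119: acc |= 119<<7 -> acc=15339 shift=14
  byte[8]=0x5A cont=0 payload=0x5A=90: acc |= 90<<14 -> acc=1489899 shift=21 [end]
Varint 3: bytes[6:9] = EB F7 5A -> value 1489899 (3 byte(s))
  byte[9]=0xDD cont=1 payload=0x5D=93: acc |= 93<<0 -> acc=93 shift=7
  byte[10]=0x03 cont=0 payload=0x03=3: acc |= 3<<7 -> acc=477 shift=14 [end]
Varint 4: bytes[9:11] = DD 03 -> value 477 (2 byte(s))
  byte[11]=0xE7 cont=1 payload=0x67=103: acc |= 103<<0 -> acc=103 shift=7
  byte[12]=0x84 cont=1 payload=0x04=4: acc |= 4<<7 -> acc=615 shift=14
  byte[13]=0x26 cont=0 payload=0x26=38: acc |= 38<<14 -> acc=623207 shift=21 [end]
Varint 5: bytes[11:14] = E7 84 26 -> value 623207 (3 byte(s))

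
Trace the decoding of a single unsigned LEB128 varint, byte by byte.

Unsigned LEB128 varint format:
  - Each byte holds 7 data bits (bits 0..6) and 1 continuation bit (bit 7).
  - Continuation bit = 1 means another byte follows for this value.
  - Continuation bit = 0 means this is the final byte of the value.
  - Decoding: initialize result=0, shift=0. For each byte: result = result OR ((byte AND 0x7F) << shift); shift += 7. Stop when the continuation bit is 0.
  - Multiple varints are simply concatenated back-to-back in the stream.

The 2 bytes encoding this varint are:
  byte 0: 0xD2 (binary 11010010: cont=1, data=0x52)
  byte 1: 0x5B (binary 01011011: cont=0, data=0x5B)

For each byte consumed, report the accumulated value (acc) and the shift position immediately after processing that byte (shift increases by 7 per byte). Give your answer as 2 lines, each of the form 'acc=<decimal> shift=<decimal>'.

byte 0=0xD2: payload=0x52=82, contrib = 82<<0 = 82; acc -> 82, shift -> 7
byte 1=0x5B: payload=0x5B=91, contrib = 91<<7 = 11648; acc -> 11730, shift -> 14

Answer: acc=82 shift=7
acc=11730 shift=14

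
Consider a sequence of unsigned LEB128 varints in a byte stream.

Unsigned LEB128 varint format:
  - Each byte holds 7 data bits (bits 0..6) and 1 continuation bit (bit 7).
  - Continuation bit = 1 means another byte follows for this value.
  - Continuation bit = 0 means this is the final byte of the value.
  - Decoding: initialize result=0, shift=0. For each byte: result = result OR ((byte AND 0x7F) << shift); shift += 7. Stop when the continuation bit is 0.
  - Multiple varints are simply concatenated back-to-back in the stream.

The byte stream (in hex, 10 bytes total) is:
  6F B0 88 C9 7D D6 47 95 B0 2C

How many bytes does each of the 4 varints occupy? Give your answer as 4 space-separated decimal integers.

Answer: 1 4 2 3

Derivation:
  byte[0]=0x6F cont=0 payload=0x6F=111: acc |= 111<<0 -> acc=111 shift=7 [end]
Varint 1: bytes[0:1] = 6F -> value 111 (1 byte(s))
  byte[1]=0xB0 cont=1 payload=0x30=48: acc |= 48<<0 -> acc=48 shift=7
  byte[2]=0x88 cont=1 payload=0x08=8: acc |= 8<<7 -> acc=1072 shift=14
  byte[3]=0xC9 cont=1 payload=0x49=73: acc |= 73<<14 -> acc=1197104 shift=21
  byte[4]=0x7D cont=0 payload=0x7D=125: acc |= 125<<21 -> acc=263341104 shift=28 [end]
Varint 2: bytes[1:5] = B0 88 C9 7D -> value 263341104 (4 byte(s))
  byte[5]=0xD6 cont=1 payload=0x56=86: acc |= 86<<0 -> acc=86 shift=7
  byte[6]=0x47 cont=0 payload=0x47=71: acc |= 71<<7 -> acc=9174 shift=14 [end]
Varint 3: bytes[5:7] = D6 47 -> value 9174 (2 byte(s))
  byte[7]=0x95 cont=1 payload=0x15=21: acc |= 21<<0 -> acc=21 shift=7
  byte[8]=0xB0 cont=1 payload=0x30=48: acc |= 48<<7 -> acc=6165 shift=14
  byte[9]=0x2C cont=0 payload=0x2C=44: acc |= 44<<14 -> acc=727061 shift=21 [end]
Varint 4: bytes[7:10] = 95 B0 2C -> value 727061 (3 byte(s))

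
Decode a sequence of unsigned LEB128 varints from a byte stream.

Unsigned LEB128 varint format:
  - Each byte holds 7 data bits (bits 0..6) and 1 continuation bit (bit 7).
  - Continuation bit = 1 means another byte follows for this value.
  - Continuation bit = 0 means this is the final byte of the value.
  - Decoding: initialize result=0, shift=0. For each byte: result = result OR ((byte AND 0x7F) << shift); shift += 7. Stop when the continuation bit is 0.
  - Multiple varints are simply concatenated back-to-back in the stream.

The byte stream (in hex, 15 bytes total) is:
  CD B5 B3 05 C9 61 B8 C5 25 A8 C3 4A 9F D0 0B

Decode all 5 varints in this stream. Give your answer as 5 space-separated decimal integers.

  byte[0]=0xCD cont=1 payload=0x4D=77: acc |= 77<<0 -> acc=77 shift=7
  byte[1]=0xB5 cont=1 payload=0x35=53: acc |= 53<<7 -> acc=6861 shift=14
  byte[2]=0xB3 cont=1 payload=0x33=51: acc |= 51<<14 -> acc=842445 shift=21
  byte[3]=0x05 cont=0 payload=0x05=5: acc |= 5<<21 -> acc=11328205 shift=28 [end]
Varint 1: bytes[0:4] = CD B5 B3 05 -> value 11328205 (4 byte(s))
  byte[4]=0xC9 cont=1 payload=0x49=73: acc |= 73<<0 -> acc=73 shift=7
  byte[5]=0x61 cont=0 payload=0x61=97: acc |= 97<<7 -> acc=12489 shift=14 [end]
Varint 2: bytes[4:6] = C9 61 -> value 12489 (2 byte(s))
  byte[6]=0xB8 cont=1 payload=0x38=56: acc |= 56<<0 -> acc=56 shift=7
  byte[7]=0xC5 cont=1 payload=0x45=69: acc |= 69<<7 -> acc=8888 shift=14
  byte[8]=0x25 cont=0 payload=0x25=37: acc |= 37<<14 -> acc=615096 shift=21 [end]
Varint 3: bytes[6:9] = B8 C5 25 -> value 615096 (3 byte(s))
  byte[9]=0xA8 cont=1 payload=0x28=40: acc |= 40<<0 -> acc=40 shift=7
  byte[10]=0xC3 cont=1 payload=0x43=67: acc |= 67<<7 -> acc=8616 shift=14
  byte[11]=0x4A cont=0 payload=0x4A=74: acc |= 74<<14 -> acc=1221032 shift=21 [end]
Varint 4: bytes[9:12] = A8 C3 4A -> value 1221032 (3 byte(s))
  byte[12]=0x9F cont=1 payload=0x1F=31: acc |= 31<<0 -> acc=31 shift=7
  byte[13]=0xD0 cont=1 payload=0x50=80: acc |= 80<<7 -> acc=10271 shift=14
  byte[14]=0x0B cont=0 payload=0x0B=11: acc |= 11<<14 -> acc=190495 shift=21 [end]
Varint 5: bytes[12:15] = 9F D0 0B -> value 190495 (3 byte(s))

Answer: 11328205 12489 615096 1221032 190495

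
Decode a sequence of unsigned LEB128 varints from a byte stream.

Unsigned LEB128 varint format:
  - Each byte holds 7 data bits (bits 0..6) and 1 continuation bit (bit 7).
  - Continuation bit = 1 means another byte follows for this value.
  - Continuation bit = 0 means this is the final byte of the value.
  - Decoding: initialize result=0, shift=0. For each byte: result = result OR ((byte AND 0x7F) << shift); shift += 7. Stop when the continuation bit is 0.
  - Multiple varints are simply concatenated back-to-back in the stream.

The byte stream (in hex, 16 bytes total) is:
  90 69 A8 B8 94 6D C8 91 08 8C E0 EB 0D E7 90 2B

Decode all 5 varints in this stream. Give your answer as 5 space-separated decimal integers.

Answer: 13456 228924456 133320 29028364 706663

Derivation:
  byte[0]=0x90 cont=1 payload=0x10=16: acc |= 16<<0 -> acc=16 shift=7
  byte[1]=0x69 cont=0 payload=0x69=105: acc |= 105<<7 -> acc=13456 shift=14 [end]
Varint 1: bytes[0:2] = 90 69 -> value 13456 (2 byte(s))
  byte[2]=0xA8 cont=1 payload=0x28=40: acc |= 40<<0 -> acc=40 shift=7
  byte[3]=0xB8 cont=1 payload=0x38=56: acc |= 56<<7 -> acc=7208 shift=14
  byte[4]=0x94 cont=1 payload=0x14=20: acc |= 20<<14 -> acc=334888 shift=21
  byte[5]=0x6D cont=0 payload=0x6D=109: acc |= 109<<21 -> acc=228924456 shift=28 [end]
Varint 2: bytes[2:6] = A8 B8 94 6D -> value 228924456 (4 byte(s))
  byte[6]=0xC8 cont=1 payload=0x48=72: acc |= 72<<0 -> acc=72 shift=7
  byte[7]=0x91 cont=1 payload=0x11=17: acc |= 17<<7 -> acc=2248 shift=14
  byte[8]=0x08 cont=0 payload=0x08=8: acc |= 8<<14 -> acc=133320 shift=21 [end]
Varint 3: bytes[6:9] = C8 91 08 -> value 133320 (3 byte(s))
  byte[9]=0x8C cont=1 payload=0x0C=12: acc |= 12<<0 -> acc=12 shift=7
  byte[10]=0xE0 cont=1 payload=0x60=96: acc |= 96<<7 -> acc=12300 shift=14
  byte[11]=0xEB cont=1 payload=0x6B=107: acc |= 107<<14 -> acc=1765388 shift=21
  byte[12]=0x0D cont=0 payload=0x0D=13: acc |= 13<<21 -> acc=29028364 shift=28 [end]
Varint 4: bytes[9:13] = 8C E0 EB 0D -> value 29028364 (4 byte(s))
  byte[13]=0xE7 cont=1 payload=0x67=103: acc |= 103<<0 -> acc=103 shift=7
  byte[14]=0x90 cont=1 payload=0x10=16: acc |= 16<<7 -> acc=2151 shift=14
  byte[15]=0x2B cont=0 payload=0x2B=43: acc |= 43<<14 -> acc=706663 shift=21 [end]
Varint 5: bytes[13:16] = E7 90 2B -> value 706663 (3 byte(s))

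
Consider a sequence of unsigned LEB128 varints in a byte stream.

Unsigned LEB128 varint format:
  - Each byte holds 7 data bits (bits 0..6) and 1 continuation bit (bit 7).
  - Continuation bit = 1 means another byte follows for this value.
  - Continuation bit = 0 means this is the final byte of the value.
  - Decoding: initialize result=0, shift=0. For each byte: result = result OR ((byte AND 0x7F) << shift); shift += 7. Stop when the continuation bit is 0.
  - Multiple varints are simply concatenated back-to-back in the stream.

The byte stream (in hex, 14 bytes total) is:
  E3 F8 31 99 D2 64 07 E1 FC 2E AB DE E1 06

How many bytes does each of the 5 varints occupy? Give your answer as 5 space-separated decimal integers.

Answer: 3 3 1 3 4

Derivation:
  byte[0]=0xE3 cont=1 payload=0x63=99: acc |= 99<<0 -> acc=99 shift=7
  byte[1]=0xF8 cont=1 payload=0x78=120: acc |= 120<<7 -> acc=15459 shift=14
  byte[2]=0x31 cont=0 payload=0x31=49: acc |= 49<<14 -> acc=818275 shift=21 [end]
Varint 1: bytes[0:3] = E3 F8 31 -> value 818275 (3 byte(s))
  byte[3]=0x99 cont=1 payload=0x19=25: acc |= 25<<0 -> acc=25 shift=7
  byte[4]=0xD2 cont=1 payload=0x52=82: acc |= 82<<7 -> acc=10521 shift=14
  byte[5]=0x64 cont=0 payload=0x64=100: acc |= 100<<14 -> acc=1648921 shift=21 [end]
Varint 2: bytes[3:6] = 99 D2 64 -> value 1648921 (3 byte(s))
  byte[6]=0x07 cont=0 payload=0x07=7: acc |= 7<<0 -> acc=7 shift=7 [end]
Varint 3: bytes[6:7] = 07 -> value 7 (1 byte(s))
  byte[7]=0xE1 cont=1 payload=0x61=97: acc |= 97<<0 -> acc=97 shift=7
  byte[8]=0xFC cont=1 payload=0x7C=124: acc |= 124<<7 -> acc=15969 shift=14
  byte[9]=0x2E cont=0 payload=0x2E=46: acc |= 46<<14 -> acc=769633 shift=21 [end]
Varint 4: bytes[7:10] = E1 FC 2E -> value 769633 (3 byte(s))
  byte[10]=0xAB cont=1 payload=0x2B=43: acc |= 43<<0 -> acc=43 shift=7
  byte[11]=0xDE cont=1 payload=0x5E=94: acc |= 94<<7 -> acc=12075 shift=14
  byte[12]=0xE1 cont=1 payload=0x61=97: acc |= 97<<14 -> acc=1601323 shift=21
  byte[13]=0x06 cont=0 payload=0x06=6: acc |= 6<<21 -> acc=14184235 shift=28 [end]
Varint 5: bytes[10:14] = AB DE E1 06 -> value 14184235 (4 byte(s))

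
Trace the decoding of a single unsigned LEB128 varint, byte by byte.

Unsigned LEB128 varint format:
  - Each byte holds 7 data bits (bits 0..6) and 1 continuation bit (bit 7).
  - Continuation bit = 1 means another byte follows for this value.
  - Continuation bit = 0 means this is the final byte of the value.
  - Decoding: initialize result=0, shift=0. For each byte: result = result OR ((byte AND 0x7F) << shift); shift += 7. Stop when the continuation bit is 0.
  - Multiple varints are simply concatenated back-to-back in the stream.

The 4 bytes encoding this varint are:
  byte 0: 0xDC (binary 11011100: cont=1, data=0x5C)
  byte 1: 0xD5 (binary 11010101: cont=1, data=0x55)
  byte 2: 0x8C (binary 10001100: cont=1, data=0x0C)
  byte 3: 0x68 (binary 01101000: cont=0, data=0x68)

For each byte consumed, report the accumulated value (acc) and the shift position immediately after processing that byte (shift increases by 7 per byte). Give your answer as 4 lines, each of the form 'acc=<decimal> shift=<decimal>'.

Answer: acc=92 shift=7
acc=10972 shift=14
acc=207580 shift=21
acc=218311388 shift=28

Derivation:
byte 0=0xDC: payload=0x5C=92, contrib = 92<<0 = 92; acc -> 92, shift -> 7
byte 1=0xD5: payload=0x55=85, contrib = 85<<7 = 10880; acc -> 10972, shift -> 14
byte 2=0x8C: payload=0x0C=12, contrib = 12<<14 = 196608; acc -> 207580, shift -> 21
byte 3=0x68: payload=0x68=104, contrib = 104<<21 = 218103808; acc -> 218311388, shift -> 28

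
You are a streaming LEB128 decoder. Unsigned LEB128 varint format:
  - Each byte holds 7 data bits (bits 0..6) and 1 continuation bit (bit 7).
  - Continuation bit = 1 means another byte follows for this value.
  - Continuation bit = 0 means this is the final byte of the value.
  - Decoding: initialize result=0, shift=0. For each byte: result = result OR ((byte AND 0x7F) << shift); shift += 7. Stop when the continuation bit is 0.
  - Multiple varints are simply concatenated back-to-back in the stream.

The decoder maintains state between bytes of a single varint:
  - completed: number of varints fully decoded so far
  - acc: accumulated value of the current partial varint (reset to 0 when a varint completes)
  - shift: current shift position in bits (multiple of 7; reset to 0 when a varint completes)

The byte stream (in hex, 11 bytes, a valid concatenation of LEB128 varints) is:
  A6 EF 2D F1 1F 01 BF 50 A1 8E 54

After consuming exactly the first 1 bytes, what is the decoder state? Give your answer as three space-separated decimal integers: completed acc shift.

Answer: 0 38 7

Derivation:
byte[0]=0xA6 cont=1 payload=0x26: acc |= 38<<0 -> completed=0 acc=38 shift=7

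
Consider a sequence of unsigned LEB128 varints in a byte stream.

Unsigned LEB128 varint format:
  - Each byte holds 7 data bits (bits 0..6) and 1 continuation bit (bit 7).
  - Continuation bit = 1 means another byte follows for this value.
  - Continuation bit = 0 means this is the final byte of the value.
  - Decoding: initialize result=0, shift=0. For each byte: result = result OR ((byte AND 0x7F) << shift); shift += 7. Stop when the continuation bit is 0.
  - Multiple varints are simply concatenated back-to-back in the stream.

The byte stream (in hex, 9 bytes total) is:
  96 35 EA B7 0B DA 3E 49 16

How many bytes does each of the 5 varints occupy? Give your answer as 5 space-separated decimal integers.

  byte[0]=0x96 cont=1 payload=0x16=22: acc |= 22<<0 -> acc=22 shift=7
  byte[1]=0x35 cont=0 payload=0x35=53: acc |= 53<<7 -> acc=6806 shift=14 [end]
Varint 1: bytes[0:2] = 96 35 -> value 6806 (2 byte(s))
  byte[2]=0xEA cont=1 payload=0x6A=106: acc |= 106<<0 -> acc=106 shift=7
  byte[3]=0xB7 cont=1 payload=0x37=55: acc |= 55<<7 -> acc=7146 shift=14
  byte[4]=0x0B cont=0 payload=0x0B=11: acc |= 11<<14 -> acc=187370 shift=21 [end]
Varint 2: bytes[2:5] = EA B7 0B -> value 187370 (3 byte(s))
  byte[5]=0xDA cont=1 payload=0x5A=90: acc |= 90<<0 -> acc=90 shift=7
  byte[6]=0x3E cont=0 payload=0x3E=62: acc |= 62<<7 -> acc=8026 shift=14 [end]
Varint 3: bytes[5:7] = DA 3E -> value 8026 (2 byte(s))
  byte[7]=0x49 cont=0 payload=0x49=73: acc |= 73<<0 -> acc=73 shift=7 [end]
Varint 4: bytes[7:8] = 49 -> value 73 (1 byte(s))
  byte[8]=0x16 cont=0 payload=0x16=22: acc |= 22<<0 -> acc=22 shift=7 [end]
Varint 5: bytes[8:9] = 16 -> value 22 (1 byte(s))

Answer: 2 3 2 1 1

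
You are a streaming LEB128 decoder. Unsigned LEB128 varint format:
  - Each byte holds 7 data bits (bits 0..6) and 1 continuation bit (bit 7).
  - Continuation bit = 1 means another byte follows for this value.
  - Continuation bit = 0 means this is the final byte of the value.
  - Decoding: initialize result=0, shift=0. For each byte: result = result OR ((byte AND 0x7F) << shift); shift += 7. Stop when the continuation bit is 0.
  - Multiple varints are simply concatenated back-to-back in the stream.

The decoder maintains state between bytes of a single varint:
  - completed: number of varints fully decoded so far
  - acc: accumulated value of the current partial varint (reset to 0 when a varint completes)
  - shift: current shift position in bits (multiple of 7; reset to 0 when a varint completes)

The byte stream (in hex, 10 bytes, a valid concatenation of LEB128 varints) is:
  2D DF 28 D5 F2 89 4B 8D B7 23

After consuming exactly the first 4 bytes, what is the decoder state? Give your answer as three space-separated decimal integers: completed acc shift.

Answer: 2 85 7

Derivation:
byte[0]=0x2D cont=0 payload=0x2D: varint #1 complete (value=45); reset -> completed=1 acc=0 shift=0
byte[1]=0xDF cont=1 payload=0x5F: acc |= 95<<0 -> completed=1 acc=95 shift=7
byte[2]=0x28 cont=0 payload=0x28: varint #2 complete (value=5215); reset -> completed=2 acc=0 shift=0
byte[3]=0xD5 cont=1 payload=0x55: acc |= 85<<0 -> completed=2 acc=85 shift=7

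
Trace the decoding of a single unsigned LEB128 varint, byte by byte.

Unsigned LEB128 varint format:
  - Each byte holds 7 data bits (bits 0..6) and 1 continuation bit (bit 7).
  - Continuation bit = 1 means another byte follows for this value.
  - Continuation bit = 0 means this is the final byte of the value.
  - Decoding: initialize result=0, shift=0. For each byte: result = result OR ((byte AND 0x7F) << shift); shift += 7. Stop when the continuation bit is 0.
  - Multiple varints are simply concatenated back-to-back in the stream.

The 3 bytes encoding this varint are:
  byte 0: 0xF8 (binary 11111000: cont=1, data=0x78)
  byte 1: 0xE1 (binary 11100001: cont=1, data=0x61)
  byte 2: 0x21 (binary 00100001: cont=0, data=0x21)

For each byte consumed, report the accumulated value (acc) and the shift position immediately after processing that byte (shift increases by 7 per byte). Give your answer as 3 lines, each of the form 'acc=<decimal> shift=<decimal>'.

Answer: acc=120 shift=7
acc=12536 shift=14
acc=553208 shift=21

Derivation:
byte 0=0xF8: payload=0x78=120, contrib = 120<<0 = 120; acc -> 120, shift -> 7
byte 1=0xE1: payload=0x61=97, contrib = 97<<7 = 12416; acc -> 12536, shift -> 14
byte 2=0x21: payload=0x21=33, contrib = 33<<14 = 540672; acc -> 553208, shift -> 21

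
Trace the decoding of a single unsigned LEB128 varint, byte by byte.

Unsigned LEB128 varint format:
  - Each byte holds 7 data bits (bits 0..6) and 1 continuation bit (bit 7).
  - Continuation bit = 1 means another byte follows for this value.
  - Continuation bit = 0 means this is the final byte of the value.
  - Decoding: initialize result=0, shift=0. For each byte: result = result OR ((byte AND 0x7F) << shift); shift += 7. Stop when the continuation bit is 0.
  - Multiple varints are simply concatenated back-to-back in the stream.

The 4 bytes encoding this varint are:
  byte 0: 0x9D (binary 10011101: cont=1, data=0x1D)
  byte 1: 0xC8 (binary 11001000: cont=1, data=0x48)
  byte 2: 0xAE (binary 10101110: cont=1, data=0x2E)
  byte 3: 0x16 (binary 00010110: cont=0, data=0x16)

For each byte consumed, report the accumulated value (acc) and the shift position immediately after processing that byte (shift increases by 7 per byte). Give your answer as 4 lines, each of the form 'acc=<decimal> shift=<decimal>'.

Answer: acc=29 shift=7
acc=9245 shift=14
acc=762909 shift=21
acc=46900253 shift=28

Derivation:
byte 0=0x9D: payload=0x1D=29, contrib = 29<<0 = 29; acc -> 29, shift -> 7
byte 1=0xC8: payload=0x48=72, contrib = 72<<7 = 9216; acc -> 9245, shift -> 14
byte 2=0xAE: payload=0x2E=46, contrib = 46<<14 = 753664; acc -> 762909, shift -> 21
byte 3=0x16: payload=0x16=22, contrib = 22<<21 = 46137344; acc -> 46900253, shift -> 28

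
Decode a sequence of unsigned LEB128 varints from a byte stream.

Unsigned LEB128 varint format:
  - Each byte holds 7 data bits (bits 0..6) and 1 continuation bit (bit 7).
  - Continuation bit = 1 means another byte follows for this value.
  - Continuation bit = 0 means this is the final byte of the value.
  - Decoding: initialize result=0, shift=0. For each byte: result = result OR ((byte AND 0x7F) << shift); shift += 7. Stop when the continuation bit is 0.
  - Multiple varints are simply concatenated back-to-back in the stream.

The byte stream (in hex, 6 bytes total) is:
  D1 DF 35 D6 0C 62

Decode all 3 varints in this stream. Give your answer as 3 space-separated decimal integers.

  byte[0]=0xD1 cont=1 payload=0x51=81: acc |= 81<<0 -> acc=81 shift=7
  byte[1]=0xDF cont=1 payload=0x5F=95: acc |= 95<<7 -> acc=12241 shift=14
  byte[2]=0x35 cont=0 payload=0x35=53: acc |= 53<<14 -> acc=880593 shift=21 [end]
Varint 1: bytes[0:3] = D1 DF 35 -> value 880593 (3 byte(s))
  byte[3]=0xD6 cont=1 payload=0x56=86: acc |= 86<<0 -> acc=86 shift=7
  byte[4]=0x0C cont=0 payload=0x0C=12: acc |= 12<<7 -> acc=1622 shift=14 [end]
Varint 2: bytes[3:5] = D6 0C -> value 1622 (2 byte(s))
  byte[5]=0x62 cont=0 payload=0x62=98: acc |= 98<<0 -> acc=98 shift=7 [end]
Varint 3: bytes[5:6] = 62 -> value 98 (1 byte(s))

Answer: 880593 1622 98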